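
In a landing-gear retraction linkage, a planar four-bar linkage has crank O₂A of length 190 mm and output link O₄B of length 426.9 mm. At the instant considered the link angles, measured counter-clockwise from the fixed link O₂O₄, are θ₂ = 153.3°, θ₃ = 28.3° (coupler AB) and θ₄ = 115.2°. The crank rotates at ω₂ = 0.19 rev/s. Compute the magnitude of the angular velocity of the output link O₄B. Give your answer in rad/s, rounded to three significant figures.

ω₂ = 1.194 rad/s (from 0.19 rev/s).
Differentiating the loop-closure r₂e^{iθ₂}+r₃e^{iθ₃}=r₁+r₄e^{iθ₄} gives r₂ω₂e^{iθ₂}+r₃ω₃e^{iθ₃}=r₄ω₄e^{iθ₄}.
Eliminating the other unknown: ω₄ = r₂ω₂ sin(θ₂−θ₃) / [r₄ sin(θ₄−θ₃)].
Numerator sine = +0.81915; denominator sine = +0.99854.
Result = 0.19·1.194·(+0.81915) / (0.4269·(+0.99854)) = +0.43587 rad/s; magnitude 0.43587 rad/s.

0.436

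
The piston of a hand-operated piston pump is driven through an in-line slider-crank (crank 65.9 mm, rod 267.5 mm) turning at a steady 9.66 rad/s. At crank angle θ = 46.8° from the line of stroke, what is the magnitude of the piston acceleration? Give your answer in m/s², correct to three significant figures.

ω = 9.66 rad/s
x(θ) = r cosθ + √(L² − r² sin²θ); with ω constant, a = ω²·d²x/dθ².
d²x/dθ² = −r cosθ − r²(cos2θ)/√u − r⁴ sin²2θ/(4u^{3/2}),  u = L² − r² sin²θ = 0.0692485 m².
Substituting r = 0.0659 m, L = 0.2675 m, θ = 46.8°: d²x/dθ² = -0.044333 m.
a = ω²·d²x/dθ² = (9.66)²·(-0.044333) = -4.137 m/s²;  |a| = 4.137 m/s².

4.14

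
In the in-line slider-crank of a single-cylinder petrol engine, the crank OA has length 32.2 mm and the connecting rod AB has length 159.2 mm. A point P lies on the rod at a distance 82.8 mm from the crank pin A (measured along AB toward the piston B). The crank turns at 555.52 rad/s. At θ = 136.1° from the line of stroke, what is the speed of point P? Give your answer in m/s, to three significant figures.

ω = 555.5 rad/s.  Crank-pin speed |V_A| = rω = 17.888 m/s, perpendicular to OA.
Rod angle: sinφ = −(r/L) sinθ ⇒ φ = -8.062°; ω_rod = −rω cosθ/√(L²−r²sin²θ) = +81.769 rad/s.
V_P = V_A + ω_rod × AP, with AP = 0.0828 m along the rod.
Components: V_Px = −rω sinθ − a·ω_rod·sinφ = -11.454 m/s;  V_Py = rω cosθ + a·ω_rod·cosφ = -6.1854 m/s.
|V_P| = √(V_Px² + V_Py²) = 13.017 m/s.

13.0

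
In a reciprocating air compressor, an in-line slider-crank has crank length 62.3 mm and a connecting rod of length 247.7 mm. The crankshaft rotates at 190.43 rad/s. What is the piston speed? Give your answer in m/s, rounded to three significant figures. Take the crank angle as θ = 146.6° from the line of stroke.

ω = 190.4 rad/s
For an in-line slider-crank, x = r cosθ + √(L² − r² sin²θ), so v = −rω sinθ·[1 + r cosθ/√(L² − r² sin²θ)].
With r = 0.0623 m, L = 0.2477 m, θ = 146.6°: √(L² − r² sin²θ) = 0.24531 m.
v = −0.0623·190.4·0.55048·[1 + 0.0623·-0.83485/0.24531] = -5.1461 m/s.
|v| = 5.1461 m/s.

5.15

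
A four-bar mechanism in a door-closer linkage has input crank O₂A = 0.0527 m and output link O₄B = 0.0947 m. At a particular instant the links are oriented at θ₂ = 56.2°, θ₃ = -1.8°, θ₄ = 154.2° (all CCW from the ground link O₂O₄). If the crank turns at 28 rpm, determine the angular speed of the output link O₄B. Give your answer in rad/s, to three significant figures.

ω₂ = 2.932 rad/s (from 28 rpm).
Differentiating the loop-closure r₂e^{iθ₂}+r₃e^{iθ₃}=r₁+r₄e^{iθ₄} gives r₂ω₂e^{iθ₂}+r₃ω₃e^{iθ₃}=r₄ω₄e^{iθ₄}.
Eliminating the other unknown: ω₄ = r₂ω₂ sin(θ₂−θ₃) / [r₄ sin(θ₄−θ₃)].
Numerator sine = +0.84805; denominator sine = +0.40674.
Result = 0.0527·2.932·(+0.84805) / (0.0947·(+0.40674)) = +3.4022 rad/s; magnitude 3.4022 rad/s.

3.40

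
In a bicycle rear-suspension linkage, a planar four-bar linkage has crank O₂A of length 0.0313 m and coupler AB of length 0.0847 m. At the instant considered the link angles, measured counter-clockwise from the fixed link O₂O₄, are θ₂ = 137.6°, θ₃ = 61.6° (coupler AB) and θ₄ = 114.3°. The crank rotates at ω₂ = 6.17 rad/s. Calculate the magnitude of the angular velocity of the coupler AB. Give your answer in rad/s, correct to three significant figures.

1.13

ω₂ = 6.17 rad/s
Differentiating the loop-closure r₂e^{iθ₂}+r₃e^{iθ₃}=r₁+r₄e^{iθ₄} gives r₂ω₂e^{iθ₂}+r₃ω₃e^{iθ₃}=r₄ω₄e^{iθ₄}.
Eliminating the other unknown: ω₃ = r₂ω₂ sin(θ₄−θ₂) / [r₃ sin(θ₃−θ₄)].
Numerator sine = -0.39555; denominator sine = -0.79547.
Result = 0.0313·6.17·(-0.39555) / (0.0847·(-0.79547)) = +1.1337 rad/s; magnitude 1.1337 rad/s.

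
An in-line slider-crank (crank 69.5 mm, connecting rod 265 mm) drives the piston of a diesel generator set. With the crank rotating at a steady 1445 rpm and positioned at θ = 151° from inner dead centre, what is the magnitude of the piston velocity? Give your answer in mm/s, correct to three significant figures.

3920

ω = 2π·1445/60 = 151.3 rad/s
For an in-line slider-crank, x = r cosθ + √(L² − r² sin²θ), so v = −rω sinθ·[1 + r cosθ/√(L² − r² sin²θ)].
With r = 0.0695 m, L = 0.265 m, θ = 151°: √(L² − r² sin²θ) = 0.26285 m.
v = −0.0695·151.3·0.48481·[1 + 0.0695·-0.87462/0.26285] = -3.9195 m/s.
|v| = 3.9195 m/s = 3919.5 mm/s.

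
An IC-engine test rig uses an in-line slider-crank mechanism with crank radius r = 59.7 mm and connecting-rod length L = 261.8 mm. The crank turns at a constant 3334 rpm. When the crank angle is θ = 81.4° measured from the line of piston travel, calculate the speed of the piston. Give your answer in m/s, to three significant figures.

ω = 2π·3334/60 = 349.1 rad/s
For an in-line slider-crank, x = r cosθ + √(L² − r² sin²θ), so v = −rω sinθ·[1 + r cosθ/√(L² − r² sin²θ)].
With r = 0.0597 m, L = 0.2618 m, θ = 81.4°: √(L² − r² sin²θ) = 0.25506 m.
v = −0.0597·349.1·0.98876·[1 + 0.0597·0.14954/0.25506] = -21.33 m/s.
|v| = 21.33 m/s.

21.3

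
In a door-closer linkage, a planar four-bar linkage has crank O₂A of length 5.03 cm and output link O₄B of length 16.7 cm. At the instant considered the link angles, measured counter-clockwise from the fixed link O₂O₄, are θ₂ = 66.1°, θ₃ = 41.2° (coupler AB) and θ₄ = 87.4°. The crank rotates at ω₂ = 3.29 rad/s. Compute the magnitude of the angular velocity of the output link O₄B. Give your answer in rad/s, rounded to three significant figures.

ω₂ = 3.29 rad/s
Differentiating the loop-closure r₂e^{iθ₂}+r₃e^{iθ₃}=r₁+r₄e^{iθ₄} gives r₂ω₂e^{iθ₂}+r₃ω₃e^{iθ₃}=r₄ω₄e^{iθ₄}.
Eliminating the other unknown: ω₄ = r₂ω₂ sin(θ₂−θ₃) / [r₄ sin(θ₄−θ₃)].
Numerator sine = +0.42104; denominator sine = +0.72176.
Result = 0.0503·3.29·(+0.42104) / (0.167·(+0.72176)) = +0.57806 rad/s; magnitude 0.57806 rad/s.

0.578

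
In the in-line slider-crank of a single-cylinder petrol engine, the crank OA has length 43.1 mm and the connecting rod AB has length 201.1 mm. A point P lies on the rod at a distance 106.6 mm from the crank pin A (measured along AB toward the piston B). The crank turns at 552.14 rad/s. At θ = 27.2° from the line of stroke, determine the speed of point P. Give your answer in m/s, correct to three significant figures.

ω = 552.1 rad/s.  Crank-pin speed |V_A| = rω = 23.797 m/s, perpendicular to OA.
Rod angle: sinφ = −(r/L) sinθ ⇒ φ = -5.622°; ω_rod = −rω cosθ/√(L²−r²sin²θ) = -105.76 rad/s.
V_P = V_A + ω_rod × AP, with AP = 0.1066 m along the rod.
Components: V_Px = −rω sinθ − a·ω_rod·sinφ = -11.982 m/s;  V_Py = rω cosθ + a·ω_rod·cosφ = +9.9461 m/s.
|V_P| = √(V_Px² + V_Py²) = 15.572 m/s.

15.6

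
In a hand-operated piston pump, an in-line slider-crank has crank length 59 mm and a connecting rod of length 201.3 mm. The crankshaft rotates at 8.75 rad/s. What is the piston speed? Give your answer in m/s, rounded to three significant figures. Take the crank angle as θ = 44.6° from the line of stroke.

0.440

ω = 8.75 rad/s
For an in-line slider-crank, x = r cosθ + √(L² − r² sin²θ), so v = −rω sinθ·[1 + r cosθ/√(L² − r² sin²θ)].
With r = 0.059 m, L = 0.2013 m, θ = 44.6°: √(L² − r² sin²θ) = 0.19699 m.
v = −0.059·8.75·0.70215·[1 + 0.059·0.71203/0.19699] = -0.43979 m/s.
|v| = 0.43979 m/s.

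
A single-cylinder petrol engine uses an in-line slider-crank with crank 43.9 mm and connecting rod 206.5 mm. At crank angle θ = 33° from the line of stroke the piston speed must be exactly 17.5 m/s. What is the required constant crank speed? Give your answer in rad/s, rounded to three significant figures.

621

For an in-line slider-crank, |v_piston| = rω|sinθ|·[1 + r cosθ/√(L² − r² sin²θ)].
With r = 0.0439 m, L = 0.2065 m, θ = 33°: the bracketed kinematic factor |dx/dθ| = 0.028201 m.
ω = v/|dx/dθ| = 17.5/0.028201 = 620.54 rad/s.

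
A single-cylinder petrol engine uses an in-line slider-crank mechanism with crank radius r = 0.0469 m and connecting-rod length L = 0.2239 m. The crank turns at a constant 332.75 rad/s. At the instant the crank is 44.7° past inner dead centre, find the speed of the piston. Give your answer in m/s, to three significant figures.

ω = 332.8 rad/s
For an in-line slider-crank, x = r cosθ + √(L² − r² sin²θ), so v = −rω sinθ·[1 + r cosθ/√(L² − r² sin²θ)].
With r = 0.0469 m, L = 0.2239 m, θ = 44.7°: √(L² − r² sin²θ) = 0.22146 m.
v = −0.0469·332.8·0.70339·[1 + 0.0469·0.71080/0.22146] = -12.63 m/s.
|v| = 12.63 m/s.

12.6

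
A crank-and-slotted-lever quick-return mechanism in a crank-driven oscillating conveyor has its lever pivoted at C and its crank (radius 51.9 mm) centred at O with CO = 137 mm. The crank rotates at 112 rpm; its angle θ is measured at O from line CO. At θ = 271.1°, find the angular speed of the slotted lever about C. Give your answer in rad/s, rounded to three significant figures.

1.53

ω = 11.73 rad/s (from 112 rpm).
Crank pin A relative to C: A = (d + r cosθ, r sinθ); lever angle φ = atan2(r sinθ, d + r cosθ).
Differentiating tanφ: φ̇ = rω(d cosθ + r)/(d² + r² + 2dr cosθ).
d² + r² + 2dr cosθ = |CA|² = 0.0217356 m²;  d cosθ + r = +0.05453 m.
|ω_lever| = |0.0519·11.73·+0.05453| / 0.0217356 = 1.5271 rad/s.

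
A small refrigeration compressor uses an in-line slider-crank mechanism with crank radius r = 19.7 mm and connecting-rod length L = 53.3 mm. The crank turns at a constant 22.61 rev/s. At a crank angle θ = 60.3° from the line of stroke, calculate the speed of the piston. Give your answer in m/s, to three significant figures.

ω = 2π·22.6 = 142.1 rad/s
For an in-line slider-crank, x = r cosθ + √(L² − r² sin²θ), so v = −rω sinθ·[1 + r cosθ/√(L² − r² sin²θ)].
With r = 0.0197 m, L = 0.0533 m, θ = 60.3°: √(L² − r² sin²θ) = 0.050478 m.
v = −0.0197·142.1·0.86863·[1 + 0.0197·0.49546/0.050478] = -2.901 m/s.
|v| = 2.901 m/s.

2.90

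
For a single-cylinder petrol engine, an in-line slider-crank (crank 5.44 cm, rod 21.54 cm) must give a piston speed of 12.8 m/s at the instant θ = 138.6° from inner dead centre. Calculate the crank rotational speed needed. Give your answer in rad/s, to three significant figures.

440

For an in-line slider-crank, |v_piston| = rω|sinθ|·[1 + r cosθ/√(L² − r² sin²θ)].
With r = 0.0544 m, L = 0.2154 m, θ = 138.6°: the bracketed kinematic factor |dx/dθ| = 0.029063 m.
ω = v/|dx/dθ| = 12.8/0.029063 = 440.42 rad/s.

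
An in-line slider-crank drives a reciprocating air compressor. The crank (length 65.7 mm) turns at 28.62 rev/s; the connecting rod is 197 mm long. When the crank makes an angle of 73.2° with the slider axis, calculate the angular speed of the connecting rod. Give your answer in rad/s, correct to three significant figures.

ω = 179.8 rad/s (converted from 28.62 rev/s).
The rod makes angle φ with the slider axis where L sinφ = r sinθ; differentiating, L cosφ·φ̇ = r ω cosθ.
L cosφ = √(L² − r² sin²θ) = 0.18669 m.
|ω_rod| = r ω |cosθ| / √(L² − r² sin²θ) = 0.0657·179.8·0.28903/0.18669 = 18.291 rad/s.

18.3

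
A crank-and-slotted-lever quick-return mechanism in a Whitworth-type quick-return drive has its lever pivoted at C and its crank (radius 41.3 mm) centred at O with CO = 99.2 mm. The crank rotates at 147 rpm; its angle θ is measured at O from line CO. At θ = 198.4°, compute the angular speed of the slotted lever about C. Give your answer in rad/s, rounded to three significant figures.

8.91

ω = 15.39 rad/s (from 147 rpm).
Crank pin A relative to C: A = (d + r cosθ, r sinθ); lever angle φ = atan2(r sinθ, d + r cosθ).
Differentiating tanφ: φ̇ = rω(d cosθ + r)/(d² + r² + 2dr cosθ).
d² + r² + 2dr cosθ = |CA|² = 0.00377132 m²;  d cosθ + r = -0.052829 m.
|ω_lever| = |0.0413·15.39·-0.052829| / 0.00377132 = 8.9058 rad/s.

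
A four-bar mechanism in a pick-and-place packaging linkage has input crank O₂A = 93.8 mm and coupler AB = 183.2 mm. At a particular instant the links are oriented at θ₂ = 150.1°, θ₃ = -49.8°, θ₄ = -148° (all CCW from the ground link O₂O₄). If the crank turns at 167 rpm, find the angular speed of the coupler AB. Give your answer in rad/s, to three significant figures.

ω₂ = 17.49 rad/s (from 167 rpm).
Differentiating the loop-closure r₂e^{iθ₂}+r₃e^{iθ₃}=r₁+r₄e^{iθ₄} gives r₂ω₂e^{iθ₂}+r₃ω₃e^{iθ₃}=r₄ω₄e^{iθ₄}.
Eliminating the other unknown: ω₃ = r₂ω₂ sin(θ₄−θ₂) / [r₃ sin(θ₃−θ₄)].
Numerator sine = +0.88213; denominator sine = +0.98978.
Result = 0.0938·17.49·(+0.88213) / (0.1832·(+0.98978)) = +7.9802 rad/s; magnitude 7.9802 rad/s.

7.98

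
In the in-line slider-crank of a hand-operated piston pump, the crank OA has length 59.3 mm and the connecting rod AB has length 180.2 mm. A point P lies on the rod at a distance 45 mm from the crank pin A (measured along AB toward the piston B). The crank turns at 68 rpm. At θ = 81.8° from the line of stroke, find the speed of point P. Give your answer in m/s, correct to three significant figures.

0.426

ω = 7.121 rad/s.  Crank-pin speed |V_A| = rω = 0.42227 m/s, perpendicular to OA.
Rod angle: sinφ = −(r/L) sinθ ⇒ φ = -19.009°; ω_rod = −rω cosθ/√(L²−r²sin²θ) = -0.35351 rad/s.
V_P = V_A + ω_rod × AP, with AP = 0.045 m along the rod.
Components: V_Px = −rω sinθ − a·ω_rod·sinφ = -0.42314 m/s;  V_Py = rω cosθ + a·ω_rod·cosφ = +0.045188 m/s.
|V_P| = √(V_Px² + V_Py²) = 0.42554 m/s.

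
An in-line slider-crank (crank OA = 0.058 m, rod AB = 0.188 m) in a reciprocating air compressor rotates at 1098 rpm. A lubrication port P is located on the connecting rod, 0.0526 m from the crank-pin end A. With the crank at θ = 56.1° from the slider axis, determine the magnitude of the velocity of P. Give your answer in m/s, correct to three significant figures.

6.40

ω = 115 rad/s.  Crank-pin speed |V_A| = rω = 6.669 m/s, perpendicular to OA.
Rod angle: sinφ = −(r/L) sinθ ⇒ φ = -14.837°; ω_rod = −rω cosθ/√(L²−r²sin²θ) = -20.467 rad/s.
V_P = V_A + ω_rod × AP, with AP = 0.0526 m along the rod.
Components: V_Px = −rω sinθ − a·ω_rod·sinφ = -5.811 m/s;  V_Py = rω cosθ + a·ω_rod·cosφ = +2.6789 m/s.
|V_P| = √(V_Px² + V_Py²) = 6.3988 m/s.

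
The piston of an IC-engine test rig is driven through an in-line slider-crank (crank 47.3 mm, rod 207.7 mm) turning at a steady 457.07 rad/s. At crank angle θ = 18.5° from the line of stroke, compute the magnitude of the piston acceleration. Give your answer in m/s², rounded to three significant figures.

ω = 457.1 rad/s
x(θ) = r cosθ + √(L² − r² sin²θ); with ω constant, a = ω²·d²x/dθ².
d²x/dθ² = −r cosθ − r²(cos2θ)/√u − r⁴ sin²2θ/(4u^{3/2}),  u = L² − r² sin²θ = 0.042914 m².
Substituting r = 0.0473 m, L = 0.2077 m, θ = 18.5°: d²x/dθ² = -0.053532 m.
a = ω²·d²x/dθ² = (457.1)²·(-0.053532) = -11184 m/s²;  |a| = 11184 m/s².

11200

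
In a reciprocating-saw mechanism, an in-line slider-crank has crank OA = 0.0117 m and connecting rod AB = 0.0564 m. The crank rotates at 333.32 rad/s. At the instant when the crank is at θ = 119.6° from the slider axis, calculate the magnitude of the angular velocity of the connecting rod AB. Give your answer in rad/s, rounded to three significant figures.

ω = 333.3 rad/s
The rod makes angle φ with the slider axis where L sinφ = r sinθ; differentiating, L cosφ·φ̇ = r ω cosθ.
L cosφ = √(L² − r² sin²θ) = 0.055475 m.
|ω_rod| = r ω |cosθ| / √(L² − r² sin²θ) = 0.0117·333.3·0.49394/0.055475 = 34.724 rad/s.

34.7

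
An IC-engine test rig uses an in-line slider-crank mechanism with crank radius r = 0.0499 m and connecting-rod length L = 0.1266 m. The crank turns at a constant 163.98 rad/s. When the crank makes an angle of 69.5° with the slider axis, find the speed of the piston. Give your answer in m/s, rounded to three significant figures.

ω = 164 rad/s
For an in-line slider-crank, x = r cosθ + √(L² − r² sin²θ), so v = −rω sinθ·[1 + r cosθ/√(L² − r² sin²θ)].
With r = 0.0499 m, L = 0.1266 m, θ = 69.5°: √(L² − r² sin²θ) = 0.11766 m.
v = −0.0499·164·0.93667·[1 + 0.0499·0.35021/0.11766] = -8.8028 m/s.
|v| = 8.8028 m/s.

8.80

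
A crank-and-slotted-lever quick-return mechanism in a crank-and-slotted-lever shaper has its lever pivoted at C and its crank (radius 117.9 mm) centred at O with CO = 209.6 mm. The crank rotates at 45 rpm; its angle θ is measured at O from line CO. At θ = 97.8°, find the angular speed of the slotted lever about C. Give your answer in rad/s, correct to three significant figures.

ω = 4.712 rad/s (from 45 rpm).
Crank pin A relative to C: A = (d + r cosθ, r sinθ); lever angle φ = atan2(r sinθ, d + r cosθ).
Differentiating tanφ: φ̇ = rω(d cosθ + r)/(d² + r² + 2dr cosθ).
d² + r² + 2dr cosθ = |CA|² = 0.051125 m²;  d cosθ + r = +0.089454 m.
|ω_lever| = |0.1179·4.712·+0.089454| / 0.051125 = 0.97212 rad/s.

0.972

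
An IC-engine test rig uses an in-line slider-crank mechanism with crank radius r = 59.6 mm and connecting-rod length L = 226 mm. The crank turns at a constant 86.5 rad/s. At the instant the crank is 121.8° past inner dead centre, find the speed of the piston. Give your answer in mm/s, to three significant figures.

3760

ω = 86.5 rad/s
For an in-line slider-crank, x = r cosθ + √(L² − r² sin²θ), so v = −rω sinθ·[1 + r cosθ/√(L² − r² sin²θ)].
With r = 0.0596 m, L = 0.226 m, θ = 121.8°: √(L² − r² sin²θ) = 0.22025 m.
v = −0.0596·86.5·0.84989·[1 + 0.0596·-0.52696/0.22025] = -3.7568 m/s.
|v| = 3.7568 m/s = 3756.8 mm/s.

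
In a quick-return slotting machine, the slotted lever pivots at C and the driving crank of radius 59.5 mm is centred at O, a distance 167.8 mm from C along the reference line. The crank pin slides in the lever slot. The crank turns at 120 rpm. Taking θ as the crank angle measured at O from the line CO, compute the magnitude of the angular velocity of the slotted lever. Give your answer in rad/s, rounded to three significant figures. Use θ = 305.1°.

2.70

ω = 12.57 rad/s (from 120 rpm).
Crank pin A relative to C: A = (d + r cosθ, r sinθ); lever angle φ = atan2(r sinθ, d + r cosθ).
Differentiating tanφ: φ̇ = rω(d cosθ + r)/(d² + r² + 2dr cosθ).
d² + r² + 2dr cosθ = |CA|² = 0.0431789 m²;  d cosθ + r = +0.15599 m.
|ω_lever| = |0.0595·12.57·+0.15599| / 0.0431789 = 2.7011 rad/s.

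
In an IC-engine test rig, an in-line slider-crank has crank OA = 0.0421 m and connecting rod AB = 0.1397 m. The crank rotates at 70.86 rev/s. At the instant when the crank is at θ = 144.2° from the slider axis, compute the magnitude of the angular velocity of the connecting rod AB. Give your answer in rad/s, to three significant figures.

ω = 445.2 rad/s (converted from 70.86 rev/s).
The rod makes angle φ with the slider axis where L sinφ = r sinθ; differentiating, L cosφ·φ̇ = r ω cosθ.
L cosφ = √(L² − r² sin²θ) = 0.13751 m.
|ω_rod| = r ω |cosθ| / √(L² − r² sin²θ) = 0.0421·445.2·0.81106/0.13751 = 110.55 rad/s.

111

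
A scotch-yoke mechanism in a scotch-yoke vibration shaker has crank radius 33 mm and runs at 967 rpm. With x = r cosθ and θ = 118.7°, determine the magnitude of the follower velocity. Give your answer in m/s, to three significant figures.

2.93

ω = 101.3 rad/s (from 967 rpm).
x = r cosθ ⇒ ẋ = −rω sinθ.
|v| = rω|sinθ| = 0.033·101.3·|sin 118.7°| = 2.9312 m/s.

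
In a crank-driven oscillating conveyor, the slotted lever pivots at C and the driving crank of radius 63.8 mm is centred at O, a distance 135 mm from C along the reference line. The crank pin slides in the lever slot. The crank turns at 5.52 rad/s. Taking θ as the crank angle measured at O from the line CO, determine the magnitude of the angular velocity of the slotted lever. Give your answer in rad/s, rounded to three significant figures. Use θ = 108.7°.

ω = 5.52 rad/s
Crank pin A relative to C: A = (d + r cosθ, r sinθ); lever angle φ = atan2(r sinθ, d + r cosθ).
Differentiating tanφ: φ̇ = rω(d cosθ + r)/(d² + r² + 2dr cosθ).
d² + r² + 2dr cosθ = |CA|² = 0.0167726 m²;  d cosθ + r = +0.020517 m.
|ω_lever| = |0.0638·5.52·+0.020517| / 0.0167726 = 0.4308 rad/s.

0.431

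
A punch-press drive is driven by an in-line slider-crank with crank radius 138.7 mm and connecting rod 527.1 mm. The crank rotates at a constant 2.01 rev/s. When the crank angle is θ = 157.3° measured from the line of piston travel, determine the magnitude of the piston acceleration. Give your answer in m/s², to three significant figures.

16.2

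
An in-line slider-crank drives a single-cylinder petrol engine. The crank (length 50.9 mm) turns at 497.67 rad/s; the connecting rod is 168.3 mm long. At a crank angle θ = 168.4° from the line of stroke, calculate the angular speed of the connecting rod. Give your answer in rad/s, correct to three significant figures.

ω = 497.7 rad/s
The rod makes angle φ with the slider axis where L sinφ = r sinθ; differentiating, L cosφ·φ̇ = r ω cosθ.
L cosφ = √(L² − r² sin²θ) = 0.16799 m.
|ω_rod| = r ω |cosθ| / √(L² − r² sin²θ) = 0.0509·497.7·0.97958/0.16799 = 147.71 rad/s.

148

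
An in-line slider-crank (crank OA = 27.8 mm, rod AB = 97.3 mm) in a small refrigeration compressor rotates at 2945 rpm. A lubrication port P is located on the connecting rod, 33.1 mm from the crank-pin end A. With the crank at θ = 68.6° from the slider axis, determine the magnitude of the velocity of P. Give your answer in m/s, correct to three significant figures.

8.53

ω = 308.4 rad/s.  Crank-pin speed |V_A| = rω = 8.5735 m/s, perpendicular to OA.
Rod angle: sinφ = −(r/L) sinθ ⇒ φ = -15.427°; ω_rod = −rω cosθ/√(L²−r²sin²θ) = -33.353 rad/s.
V_P = V_A + ω_rod × AP, with AP = 0.0331 m along the rod.
Components: V_Px = −rω sinθ − a·ω_rod·sinφ = -8.2761 m/s;  V_Py = rω cosθ + a·ω_rod·cosφ = +2.0641 m/s.
|V_P| = √(V_Px² + V_Py²) = 8.5296 m/s.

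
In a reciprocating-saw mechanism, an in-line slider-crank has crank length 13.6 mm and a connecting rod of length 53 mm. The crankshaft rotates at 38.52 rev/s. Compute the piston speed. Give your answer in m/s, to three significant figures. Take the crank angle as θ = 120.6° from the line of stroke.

ω = 2π·38.5 = 242 rad/s
For an in-line slider-crank, x = r cosθ + √(L² − r² sin²θ), so v = −rω sinθ·[1 + r cosθ/√(L² − r² sin²θ)].
With r = 0.0136 m, L = 0.053 m, θ = 120.6°: √(L² − r² sin²θ) = 0.051691 m.
v = −0.0136·242·0.86074·[1 + 0.0136·-0.50904/0.051691] = -2.4538 m/s.
|v| = 2.4538 m/s.

2.45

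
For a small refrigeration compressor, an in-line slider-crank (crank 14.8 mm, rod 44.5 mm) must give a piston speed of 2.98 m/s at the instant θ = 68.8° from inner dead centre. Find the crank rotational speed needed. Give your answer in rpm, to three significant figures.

For an in-line slider-crank, |v_piston| = rω|sinθ|·[1 + r cosθ/√(L² − r² sin²θ)].
With r = 0.0148 m, L = 0.0445 m, θ = 68.8°: the bracketed kinematic factor |dx/dθ| = 0.015544 m.
ω = v/|dx/dθ| = 2.98/0.015544 = 191.71 rad/s.
N = 60ω/(2π) = 1830.7 rpm.

1830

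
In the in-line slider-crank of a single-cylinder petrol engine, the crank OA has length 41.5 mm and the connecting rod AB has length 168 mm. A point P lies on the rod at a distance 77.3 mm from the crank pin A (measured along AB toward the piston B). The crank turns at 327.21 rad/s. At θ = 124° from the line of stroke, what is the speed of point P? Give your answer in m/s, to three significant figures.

11.3

ω = 327.2 rad/s.  Crank-pin speed |V_A| = rω = 13.579 m/s, perpendicular to OA.
Rod angle: sinφ = −(r/L) sinθ ⇒ φ = -11.817°; ω_rod = −rω cosθ/√(L²−r²sin²θ) = +46.178 rad/s.
V_P = V_A + ω_rod × AP, with AP = 0.0773 m along the rod.
Components: V_Px = −rω sinθ − a·ω_rod·sinφ = -10.527 m/s;  V_Py = rω cosθ + a·ω_rod·cosφ = -4.0995 m/s.
|V_P| = √(V_Px² + V_Py²) = 11.297 m/s.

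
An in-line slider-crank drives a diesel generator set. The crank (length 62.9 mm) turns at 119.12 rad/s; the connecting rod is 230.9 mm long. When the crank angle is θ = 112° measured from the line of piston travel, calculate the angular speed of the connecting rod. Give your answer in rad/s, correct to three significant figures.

12.6

ω = 119.1 rad/s
The rod makes angle φ with the slider axis where L sinφ = r sinθ; differentiating, L cosφ·φ̇ = r ω cosθ.
L cosφ = √(L² − r² sin²θ) = 0.22341 m.
|ω_rod| = r ω |cosθ| / √(L² − r² sin²θ) = 0.0629·119.1·0.37461/0.22341 = 12.563 rad/s.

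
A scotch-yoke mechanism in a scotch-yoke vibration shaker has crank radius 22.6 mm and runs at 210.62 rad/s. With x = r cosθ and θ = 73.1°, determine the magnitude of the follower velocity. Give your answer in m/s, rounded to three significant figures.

4.55

ω = 210.6 rad/s
x = r cosθ ⇒ ẋ = −rω sinθ.
|v| = rω|sinθ| = 0.0226·210.6·|sin 73.1°| = 4.5544 m/s.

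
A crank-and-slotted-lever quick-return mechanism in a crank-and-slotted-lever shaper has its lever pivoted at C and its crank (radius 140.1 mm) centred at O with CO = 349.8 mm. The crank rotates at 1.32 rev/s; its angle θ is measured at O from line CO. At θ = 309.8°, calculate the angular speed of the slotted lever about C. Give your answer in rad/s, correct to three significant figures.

ω = 8.294 rad/s (from 1.32 rev/s).
Crank pin A relative to C: A = (d + r cosθ, r sinθ); lever angle φ = atan2(r sinθ, d + r cosθ).
Differentiating tanφ: φ̇ = rω(d cosθ + r)/(d² + r² + 2dr cosθ).
d² + r² + 2dr cosθ = |CA|² = 0.204728 m²;  d cosθ + r = +0.36401 m.
|ω_lever| = |0.1401·8.294·+0.36401| / 0.204728 = 2.066 rad/s.

2.07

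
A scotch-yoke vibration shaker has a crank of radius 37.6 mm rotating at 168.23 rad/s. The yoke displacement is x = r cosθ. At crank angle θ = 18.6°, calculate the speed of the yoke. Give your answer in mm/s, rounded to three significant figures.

2020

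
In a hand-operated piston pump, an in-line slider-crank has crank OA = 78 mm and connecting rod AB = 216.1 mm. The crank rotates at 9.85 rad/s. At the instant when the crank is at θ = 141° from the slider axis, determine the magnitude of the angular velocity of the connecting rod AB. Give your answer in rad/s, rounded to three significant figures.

2.84

ω = 9.85 rad/s
The rod makes angle φ with the slider axis where L sinφ = r sinθ; differentiating, L cosφ·φ̇ = r ω cosθ.
L cosφ = √(L² − r² sin²θ) = 0.21045 m.
|ω_rod| = r ω |cosθ| / √(L² − r² sin²θ) = 0.078·9.85·0.77715/0.21045 = 2.8371 rad/s.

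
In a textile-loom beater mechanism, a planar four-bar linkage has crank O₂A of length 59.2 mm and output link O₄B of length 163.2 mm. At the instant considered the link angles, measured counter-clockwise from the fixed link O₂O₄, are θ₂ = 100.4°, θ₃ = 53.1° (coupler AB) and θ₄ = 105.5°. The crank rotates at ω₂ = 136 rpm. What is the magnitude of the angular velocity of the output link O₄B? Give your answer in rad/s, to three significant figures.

ω₂ = 14.24 rad/s (from 136 rpm).
Differentiating the loop-closure r₂e^{iθ₂}+r₃e^{iθ₃}=r₁+r₄e^{iθ₄} gives r₂ω₂e^{iθ₂}+r₃ω₃e^{iθ₃}=r₄ω₄e^{iθ₄}.
Eliminating the other unknown: ω₄ = r₂ω₂ sin(θ₂−θ₃) / [r₄ sin(θ₄−θ₃)].
Numerator sine = +0.73491; denominator sine = +0.79229.
Result = 0.0592·14.24·(+0.73491) / (0.1632·(+0.79229)) = +4.7921 rad/s; magnitude 4.7921 rad/s.

4.79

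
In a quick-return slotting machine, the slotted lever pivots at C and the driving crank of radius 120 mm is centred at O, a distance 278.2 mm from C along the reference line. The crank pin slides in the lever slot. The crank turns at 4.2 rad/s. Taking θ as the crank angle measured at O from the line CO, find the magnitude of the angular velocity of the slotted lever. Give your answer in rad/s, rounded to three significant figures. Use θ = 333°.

1.23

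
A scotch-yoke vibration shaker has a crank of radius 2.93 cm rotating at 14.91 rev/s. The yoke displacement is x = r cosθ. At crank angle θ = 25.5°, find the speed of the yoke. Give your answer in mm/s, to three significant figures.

ω = 93.68 rad/s (from 14.91 rev/s).
x = r cosθ ⇒ ẋ = −rω sinθ.
|v| = rω|sinθ| = 0.0293·93.68·|sin 25.5°| = 1.1817 m/s = 1181.7 mm/s.

1180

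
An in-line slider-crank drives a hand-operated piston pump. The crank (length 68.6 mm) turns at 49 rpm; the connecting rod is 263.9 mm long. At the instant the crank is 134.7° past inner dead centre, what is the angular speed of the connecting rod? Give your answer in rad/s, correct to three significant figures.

0.955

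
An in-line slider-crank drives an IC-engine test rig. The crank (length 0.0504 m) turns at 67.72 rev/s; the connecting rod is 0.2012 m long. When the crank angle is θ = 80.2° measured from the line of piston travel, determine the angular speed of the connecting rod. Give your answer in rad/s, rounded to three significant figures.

18.7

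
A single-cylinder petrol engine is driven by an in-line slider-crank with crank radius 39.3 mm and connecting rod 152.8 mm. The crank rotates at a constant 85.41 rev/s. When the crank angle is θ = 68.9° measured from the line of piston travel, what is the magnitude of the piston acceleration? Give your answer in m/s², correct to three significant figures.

1880

ω = 2π·85.4 = 536.6 rad/s
x(θ) = r cosθ + √(L² − r² sin²θ); with ω constant, a = ω²·d²x/dθ².
d²x/dθ² = −r cosθ − r²(cos2θ)/√u − r⁴ sin²2θ/(4u^{3/2}),  u = L² − r² sin²θ = 0.0220035 m².
Substituting r = 0.0393 m, L = 0.1528 m, θ = 68.9°: d²x/dθ² = -0.006517 m.
a = ω²·d²x/dθ² = (536.6)²·(-0.006517) = -1876.8 m/s²;  |a| = 1876.8 m/s².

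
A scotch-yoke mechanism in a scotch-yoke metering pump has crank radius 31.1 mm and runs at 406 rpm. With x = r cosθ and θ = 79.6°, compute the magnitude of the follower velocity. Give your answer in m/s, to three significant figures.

ω = 42.52 rad/s (from 406 rpm).
x = r cosθ ⇒ ẋ = −rω sinθ.
|v| = rω|sinθ| = 0.0311·42.52·|sin 79.6°| = 1.3005 m/s.

1.30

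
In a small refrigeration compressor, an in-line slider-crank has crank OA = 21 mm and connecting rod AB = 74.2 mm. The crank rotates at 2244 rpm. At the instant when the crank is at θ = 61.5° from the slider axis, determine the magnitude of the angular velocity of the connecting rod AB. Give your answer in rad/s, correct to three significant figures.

ω = 235 rad/s (converted from 2244 rpm).
The rod makes angle φ with the slider axis where L sinφ = r sinθ; differentiating, L cosφ·φ̇ = r ω cosθ.
L cosφ = √(L² − r² sin²θ) = 0.071868 m.
|ω_rod| = r ω |cosθ| / √(L² − r² sin²θ) = 0.021·235·0.47716/0.071868 = 32.764 rad/s.

32.8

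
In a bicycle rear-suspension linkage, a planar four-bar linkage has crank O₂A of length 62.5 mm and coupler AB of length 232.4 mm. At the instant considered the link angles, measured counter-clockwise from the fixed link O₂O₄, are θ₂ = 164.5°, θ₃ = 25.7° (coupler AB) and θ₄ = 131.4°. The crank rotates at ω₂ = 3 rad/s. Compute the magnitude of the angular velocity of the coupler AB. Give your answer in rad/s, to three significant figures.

ω₂ = 3 rad/s
Differentiating the loop-closure r₂e^{iθ₂}+r₃e^{iθ₃}=r₁+r₄e^{iθ₄} gives r₂ω₂e^{iθ₂}+r₃ω₃e^{iθ₃}=r₄ω₄e^{iθ₄}.
Eliminating the other unknown: ω₃ = r₂ω₂ sin(θ₄−θ₂) / [r₃ sin(θ₃−θ₄)].
Numerator sine = -0.54610; denominator sine = -0.96269.
Result = 0.0625·3·(-0.54610) / (0.2324·(-0.96269)) = +0.45767 rad/s; magnitude 0.45767 rad/s.

0.458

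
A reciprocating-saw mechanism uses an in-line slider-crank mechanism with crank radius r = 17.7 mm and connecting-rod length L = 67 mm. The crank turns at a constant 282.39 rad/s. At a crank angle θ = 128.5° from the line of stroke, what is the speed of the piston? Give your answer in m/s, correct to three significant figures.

3.25

ω = 282.4 rad/s
For an in-line slider-crank, x = r cosθ + √(L² − r² sin²θ), so v = −rω sinθ·[1 + r cosθ/√(L² − r² sin²θ)].
With r = 0.0177 m, L = 0.067 m, θ = 128.5°: √(L² − r² sin²θ) = 0.065552 m.
v = −0.0177·282.4·0.78261·[1 + 0.0177·-0.62251/0.065552] = -3.2542 m/s.
|v| = 3.2542 m/s.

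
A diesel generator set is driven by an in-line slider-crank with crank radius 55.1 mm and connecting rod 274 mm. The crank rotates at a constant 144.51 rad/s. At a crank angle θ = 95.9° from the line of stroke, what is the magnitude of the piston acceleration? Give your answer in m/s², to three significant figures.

ω = 144.5 rad/s
x(θ) = r cosθ + √(L² − r² sin²θ); with ω constant, a = ω²·d²x/dθ².
d²x/dθ² = −r cosθ − r²(cos2θ)/√u − r⁴ sin²2θ/(4u^{3/2}),  u = L² − r² sin²θ = 0.0720721 m².
Substituting r = 0.0551 m, L = 0.274 m, θ = 95.9°: d²x/dθ² = +0.016729 m.
a = ω²·d²x/dθ² = (144.5)²·(+0.016729) = +349.35 m/s²;  |a| = 349.35 m/s².

349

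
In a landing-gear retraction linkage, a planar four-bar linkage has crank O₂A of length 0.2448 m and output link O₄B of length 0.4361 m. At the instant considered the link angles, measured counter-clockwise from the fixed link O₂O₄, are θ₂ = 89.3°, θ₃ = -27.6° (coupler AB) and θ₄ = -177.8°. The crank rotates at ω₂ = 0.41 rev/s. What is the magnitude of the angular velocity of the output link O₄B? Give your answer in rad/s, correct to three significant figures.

2.59

ω₂ = 2.576 rad/s (from 0.41 rev/s).
Differentiating the loop-closure r₂e^{iθ₂}+r₃e^{iθ₃}=r₁+r₄e^{iθ₄} gives r₂ω₂e^{iθ₂}+r₃ω₃e^{iθ₃}=r₄ω₄e^{iθ₄}.
Eliminating the other unknown: ω₄ = r₂ω₂ sin(θ₂−θ₃) / [r₄ sin(θ₄−θ₃)].
Numerator sine = +0.89180; denominator sine = -0.49697.
Result = 0.2448·2.576·(+0.89180) / (0.4361·(-0.49697)) = -2.5949 rad/s; magnitude 2.5949 rad/s.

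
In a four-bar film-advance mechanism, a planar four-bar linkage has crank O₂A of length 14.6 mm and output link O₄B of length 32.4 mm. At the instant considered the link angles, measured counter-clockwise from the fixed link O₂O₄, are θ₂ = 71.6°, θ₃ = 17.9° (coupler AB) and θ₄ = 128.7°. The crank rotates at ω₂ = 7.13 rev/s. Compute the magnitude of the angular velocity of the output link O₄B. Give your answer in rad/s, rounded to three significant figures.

ω₂ = 44.8 rad/s (from 7.13 rev/s).
Differentiating the loop-closure r₂e^{iθ₂}+r₃e^{iθ₃}=r₁+r₄e^{iθ₄} gives r₂ω₂e^{iθ₂}+r₃ω₃e^{iθ₃}=r₄ω₄e^{iθ₄}.
Eliminating the other unknown: ω₄ = r₂ω₂ sin(θ₂−θ₃) / [r₄ sin(θ₄−θ₃)].
Numerator sine = +0.80593; denominator sine = +0.93483.
Result = 0.0146·44.8·(+0.80593) / (0.0324·(+0.93483)) = +17.404 rad/s; magnitude 17.404 rad/s.

17.4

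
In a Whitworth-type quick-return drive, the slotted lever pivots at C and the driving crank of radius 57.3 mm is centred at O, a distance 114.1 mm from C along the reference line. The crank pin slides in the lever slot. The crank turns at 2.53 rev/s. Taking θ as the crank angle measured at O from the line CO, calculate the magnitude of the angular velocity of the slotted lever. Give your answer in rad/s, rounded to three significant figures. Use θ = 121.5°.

ω = 15.9 rad/s (from 2.53 rev/s).
Crank pin A relative to C: A = (d + r cosθ, r sinθ); lever angle φ = atan2(r sinθ, d + r cosθ).
Differentiating tanφ: φ̇ = rω(d cosθ + r)/(d² + r² + 2dr cosθ).
d² + r² + 2dr cosθ = |CA|² = 0.00946998 m²;  d cosθ + r = -0.0023171 m.
|ω_lever| = |0.0573·15.9·-0.0023171| / 0.00946998 = 0.22287 rad/s.

0.223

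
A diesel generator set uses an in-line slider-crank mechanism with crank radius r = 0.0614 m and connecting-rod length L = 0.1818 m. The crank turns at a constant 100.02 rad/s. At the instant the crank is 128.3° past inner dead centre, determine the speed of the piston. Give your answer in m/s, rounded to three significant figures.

3.77

ω = 100 rad/s
For an in-line slider-crank, x = r cosθ + √(L² − r² sin²θ), so v = −rω sinθ·[1 + r cosθ/√(L² − r² sin²θ)].
With r = 0.0614 m, L = 0.1818 m, θ = 128.3°: √(L² − r² sin²θ) = 0.1753 m.
v = −0.0614·100·0.78478·[1 + 0.0614·-0.61978/0.1753] = -3.7733 m/s.
|v| = 3.7733 m/s.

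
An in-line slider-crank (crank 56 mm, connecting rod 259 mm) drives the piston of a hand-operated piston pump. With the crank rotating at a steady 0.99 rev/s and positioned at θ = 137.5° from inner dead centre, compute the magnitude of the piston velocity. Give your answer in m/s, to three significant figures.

ω = 2π·0.99 = 6.22 rad/s
For an in-line slider-crank, x = r cosθ + √(L² − r² sin²θ), so v = −rω sinθ·[1 + r cosθ/√(L² − r² sin²θ)].
With r = 0.056 m, L = 0.259 m, θ = 137.5°: √(L² − r² sin²θ) = 0.25622 m.
v = −0.056·6.22·0.67559·[1 + 0.056·-0.73728/0.25622] = -0.19741 m/s.
|v| = 0.19741 m/s.

0.197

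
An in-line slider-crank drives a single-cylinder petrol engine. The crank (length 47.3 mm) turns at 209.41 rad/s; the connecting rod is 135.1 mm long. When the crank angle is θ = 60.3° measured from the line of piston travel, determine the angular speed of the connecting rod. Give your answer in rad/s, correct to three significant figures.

38.1

ω = 209.4 rad/s
The rod makes angle φ with the slider axis where L sinφ = r sinθ; differentiating, L cosφ·φ̇ = r ω cosθ.
L cosφ = √(L² − r² sin²θ) = 0.1287 m.
|ω_rod| = r ω |cosθ| / √(L² − r² sin²θ) = 0.0473·209.4·0.49546/0.1287 = 38.132 rad/s.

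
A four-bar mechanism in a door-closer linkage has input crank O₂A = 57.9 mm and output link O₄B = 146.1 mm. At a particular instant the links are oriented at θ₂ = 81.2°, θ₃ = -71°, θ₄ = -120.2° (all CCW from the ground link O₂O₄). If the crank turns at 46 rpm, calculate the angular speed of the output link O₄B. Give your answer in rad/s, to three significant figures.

ω₂ = 4.817 rad/s (from 46 rpm).
Differentiating the loop-closure r₂e^{iθ₂}+r₃e^{iθ₃}=r₁+r₄e^{iθ₄} gives r₂ω₂e^{iθ₂}+r₃ω₃e^{iθ₃}=r₄ω₄e^{iθ₄}.
Eliminating the other unknown: ω₄ = r₂ω₂ sin(θ₂−θ₃) / [r₄ sin(θ₄−θ₃)].
Numerator sine = +0.46639; denominator sine = -0.75700.
Result = 0.0579·4.817·(+0.46639) / (0.1461·(-0.75700)) = -1.1762 rad/s; magnitude 1.1762 rad/s.

1.18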